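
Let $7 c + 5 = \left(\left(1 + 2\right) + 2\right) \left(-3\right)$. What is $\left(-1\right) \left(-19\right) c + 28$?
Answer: $- \frac{184}{7} \approx -26.286$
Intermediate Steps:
$c = - \frac{20}{7}$ ($c = - \frac{5}{7} + \frac{\left(\left(1 + 2\right) + 2\right) \left(-3\right)}{7} = - \frac{5}{7} + \frac{\left(3 + 2\right) \left(-3\right)}{7} = - \frac{5}{7} + \frac{5 \left(-3\right)}{7} = - \frac{5}{7} + \frac{1}{7} \left(-15\right) = - \frac{5}{7} - \frac{15}{7} = - \frac{20}{7} \approx -2.8571$)
$\left(-1\right) \left(-19\right) c + 28 = \left(-1\right) \left(-19\right) \left(- \frac{20}{7}\right) + 28 = 19 \left(- \frac{20}{7}\right) + 28 = - \frac{380}{7} + 28 = - \frac{184}{7}$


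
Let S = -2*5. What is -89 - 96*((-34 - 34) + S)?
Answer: 7399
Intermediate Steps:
S = -10
-89 - 96*((-34 - 34) + S) = -89 - 96*((-34 - 34) - 10) = -89 - 96*(-68 - 10) = -89 - 96*(-78) = -89 + 7488 = 7399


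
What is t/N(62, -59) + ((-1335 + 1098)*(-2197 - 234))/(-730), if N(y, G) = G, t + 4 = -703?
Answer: -33476563/43070 ≈ -777.26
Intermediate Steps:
t = -707 (t = -4 - 703 = -707)
t/N(62, -59) + ((-1335 + 1098)*(-2197 - 234))/(-730) = -707/(-59) + ((-1335 + 1098)*(-2197 - 234))/(-730) = -707*(-1/59) - 237*(-2431)*(-1/730) = 707/59 + 576147*(-1/730) = 707/59 - 576147/730 = -33476563/43070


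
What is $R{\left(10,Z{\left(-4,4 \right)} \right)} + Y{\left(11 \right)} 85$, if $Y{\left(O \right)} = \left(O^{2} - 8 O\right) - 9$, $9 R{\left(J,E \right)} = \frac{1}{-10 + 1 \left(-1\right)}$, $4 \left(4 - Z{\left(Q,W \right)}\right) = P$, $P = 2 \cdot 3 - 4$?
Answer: $\frac{201959}{99} \approx 2040.0$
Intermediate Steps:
$P = 2$ ($P = 6 - 4 = 2$)
$Z{\left(Q,W \right)} = \frac{7}{2}$ ($Z{\left(Q,W \right)} = 4 - \frac{1}{2} = \frac{7}{2}$)
$R{\left(J,E \right)} = - \frac{1}{99}$ ($R{\left(J,E \right)} = \frac{1}{9 \left(-10 + 1 \left(-1\right)\right)} = \frac{1}{9 \left(-10 - 1\right)} = \frac{1}{9 \left(-11\right)} = \frac{1}{9} \left(- \frac{1}{11}\right) = - \frac{1}{99}$)
$Y{\left(O \right)} = -9 + O^{2} - 8 O$
$R{\left(10,Z{\left(-4,4 \right)} \right)} + Y{\left(11 \right)} 85 = - \frac{1}{99} + \left(-9 + 11^{2} - 88\right) 85 = - \frac{1}{99} + \left(-9 + 121 - 88\right) 85 = - \frac{1}{99} + 24 \cdot 85 = - \frac{1}{99} + 2040 = \frac{201959}{99}$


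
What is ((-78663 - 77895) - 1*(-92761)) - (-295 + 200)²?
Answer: -72822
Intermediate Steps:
((-78663 - 77895) - 1*(-92761)) - (-295 + 200)² = (-156558 + 92761) - 1*(-95)² = -63797 - 1*9025 = -63797 - 9025 = -72822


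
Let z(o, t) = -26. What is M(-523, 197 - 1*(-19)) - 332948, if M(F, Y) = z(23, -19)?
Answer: -332974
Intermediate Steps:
M(F, Y) = -26
M(-523, 197 - 1*(-19)) - 332948 = -26 - 332948 = -332974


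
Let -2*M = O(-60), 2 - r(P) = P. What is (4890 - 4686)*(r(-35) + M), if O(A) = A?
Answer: 13668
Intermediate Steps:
r(P) = 2 - P
M = 30 (M = -½*(-60) = 30)
(4890 - 4686)*(r(-35) + M) = (4890 - 4686)*((2 - 1*(-35)) + 30) = 204*((2 + 35) + 30) = 204*(37 + 30) = 204*67 = 13668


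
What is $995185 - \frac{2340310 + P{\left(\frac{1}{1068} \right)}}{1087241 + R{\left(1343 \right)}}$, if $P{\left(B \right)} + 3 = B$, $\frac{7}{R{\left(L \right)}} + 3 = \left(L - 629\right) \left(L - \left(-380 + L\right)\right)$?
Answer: $\frac{104509485033665699437}{105015360039824} \approx 9.9518 \cdot 10^{5}$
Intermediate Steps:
$R{\left(L \right)} = \frac{7}{-239023 + 380 L}$ ($R{\left(L \right)} = \frac{7}{-3 + \left(L - 629\right) \left(L - \left(-380 + L\right)\right)} = \frac{7}{-3 + \left(-629 + L\right) 380} = \frac{7}{-3 + \left(-239020 + 380 L\right)} = \frac{7}{-239023 + 380 L}$)
$P{\left(B \right)} = -3 + B$
$995185 - \frac{2340310 + P{\left(\frac{1}{1068} \right)}}{1087241 + R{\left(1343 \right)}} = 995185 - \frac{2340310 - \left(3 - \frac{1}{1068}\right)}{1087241 + \frac{7}{-239023 + 380 \cdot 1343}} = 995185 - \frac{2340310 + \left(-3 + \frac{1}{1068}\right)}{1087241 + \frac{7}{-239023 + 510340}} = 995185 - \frac{2340310 - \frac{3203}{1068}}{1087241 + \frac{7}{271317}} = 995185 - \frac{2499447877}{1068 \left(1087241 + 7 \cdot \frac{1}{271317}\right)} = 995185 - \frac{2499447877}{1068 \left(1087241 + \frac{7}{271317}\right)} = 995185 - \frac{2499447877}{1068 \cdot \frac{294986966404}{271317}} = 995185 - \frac{2499447877}{1068} \cdot \frac{271317}{294986966404} = 995185 - \frac{226047566548003}{105015360039824} = \frac{104509485033665699437}{105015360039824}$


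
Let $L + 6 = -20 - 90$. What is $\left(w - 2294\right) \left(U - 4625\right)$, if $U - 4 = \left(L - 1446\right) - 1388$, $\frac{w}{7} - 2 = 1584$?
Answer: $-66685368$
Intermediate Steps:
$w = 11102$ ($w = 14 + 7 \cdot 1584 = 14 + 11088 = 11102$)
$L = -116$ ($L = -6 - 110 = -116$)
$U = -2946$ ($U = 4 - 2950 = -2946$)
$\left(w - 2294\right) \left(U - 4625\right) = \left(11102 - 2294\right) \left(-2946 - 4625\right) = 8808 \left(-7571\right) = -66685368$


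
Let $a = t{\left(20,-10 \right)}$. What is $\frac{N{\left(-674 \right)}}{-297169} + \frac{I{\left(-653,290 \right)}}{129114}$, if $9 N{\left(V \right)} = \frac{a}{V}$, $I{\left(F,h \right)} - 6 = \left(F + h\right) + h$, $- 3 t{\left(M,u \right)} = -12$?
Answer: $- \frac{6709750159}{12930244575642} \approx -0.00051892$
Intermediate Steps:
$t{\left(M,u \right)} = 4$ ($t{\left(M,u \right)} = \left(- \frac{1}{3}\right) \left(-12\right) = 4$)
$I{\left(F,h \right)} = 6 + F + 2 h$ ($I{\left(F,h \right)} = 6 + \left(\left(F + h\right) + h\right) = 6 + \left(F + 2 h\right) = 6 + F + 2 h$)
$a = 4$
$N{\left(V \right)} = \frac{4}{9 V}$ ($N{\left(V \right)} = \frac{4 \frac{1}{V}}{9} = \frac{4}{9 V}$)
$\frac{N{\left(-674 \right)}}{-297169} + \frac{I{\left(-653,290 \right)}}{129114} = \frac{\frac{4}{9} \frac{1}{-674}}{-297169} + \frac{6 - 653 + 2 \cdot 290}{129114} = \frac{4}{9} \left(- \frac{1}{674}\right) \left(- \frac{1}{297169}\right) + \left(6 - 653 + 580\right) \frac{1}{129114} = \left(- \frac{2}{3033}\right) \left(- \frac{1}{297169}\right) - \frac{67}{129114} = \frac{2}{901313577} - \frac{67}{129114} = - \frac{6709750159}{12930244575642}$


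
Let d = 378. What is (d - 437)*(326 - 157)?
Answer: -9971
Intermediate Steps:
(d - 437)*(326 - 157) = (378 - 437)*(326 - 157) = -59*169 = -9971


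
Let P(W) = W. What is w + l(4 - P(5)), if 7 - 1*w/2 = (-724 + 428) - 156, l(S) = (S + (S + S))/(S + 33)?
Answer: 29373/32 ≈ 917.91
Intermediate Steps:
l(S) = 3*S/(33 + S) (l(S) = (S + 2*S)/(33 + S) = (3*S)/(33 + S) = 3*S/(33 + S))
w = 918 (w = 14 - 2*((-724 + 428) - 156) = 14 - 2*(-296 - 156) = 14 - 2*(-452) = 14 + 904 = 918)
w + l(4 - P(5)) = 918 + 3*(4 - 1*5)/(33 + (4 - 1*5)) = 918 + 3*(4 - 5)/(33 + (4 - 5)) = 918 + 3*(-1)/(33 - 1) = 918 + 3*(-1)/32 = 918 + 3*(-1)*(1/32) = 918 - 3/32 = 29373/32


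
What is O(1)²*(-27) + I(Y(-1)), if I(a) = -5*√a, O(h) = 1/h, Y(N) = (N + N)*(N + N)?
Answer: -37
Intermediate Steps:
Y(N) = 4*N² (Y(N) = (2*N)*(2*N) = 4*N²)
O(1)²*(-27) + I(Y(-1)) = (1/1)²*(-27) - 5*√4 = 1²*(-27) - 5*√(4*1) = 1*(-27) - 5*√4 = -27 - 5*2 = -27 - 10 = -37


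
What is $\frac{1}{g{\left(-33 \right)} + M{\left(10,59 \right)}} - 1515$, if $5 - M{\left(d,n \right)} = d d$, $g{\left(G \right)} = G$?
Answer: $- \frac{193921}{128} \approx -1515.0$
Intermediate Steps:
$M{\left(d,n \right)} = 5 - d^{2}$ ($M{\left(d,n \right)} = 5 - d d = 5 - d^{2}$)
$\frac{1}{g{\left(-33 \right)} + M{\left(10,59 \right)}} - 1515 = \frac{1}{-33 + \left(5 - 10^{2}\right)} - 1515 = \frac{1}{-33 + \left(5 - 100\right)} - 1515 = \frac{1}{-33 - 95} - 1515 = \frac{1}{-128} - 1515 = - \frac{1}{128} - 1515 = - \frac{193921}{128}$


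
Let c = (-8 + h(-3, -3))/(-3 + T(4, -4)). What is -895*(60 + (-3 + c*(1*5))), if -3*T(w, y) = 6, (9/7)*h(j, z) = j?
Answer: -180790/3 ≈ -60263.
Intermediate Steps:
h(j, z) = 7*j/9
T(w, y) = -2 (T(w, y) = -⅓*6 = -2)
c = 31/15 (c = (-8 + (7/9)*(-3))/(-3 - 2) = (-8 - 7/3)/(-5) = -31/3*(-⅕) = 31/15 ≈ 2.0667)
-895*(60 + (-3 + c*(1*5))) = -895*(60 + (-3 + 31*(1*5)/15)) = -895*(60 + (-3 + (31/15)*5)) = -895*(60 + (-3 + 31/3)) = -895*(60 + 22/3) = -895*202/3 = -180790/3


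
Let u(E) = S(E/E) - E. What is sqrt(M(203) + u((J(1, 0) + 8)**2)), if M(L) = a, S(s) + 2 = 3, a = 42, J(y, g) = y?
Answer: I*sqrt(38) ≈ 6.1644*I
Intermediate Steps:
S(s) = 1 (S(s) = -2 + 3 = 1)
M(L) = 42
u(E) = 1 - E
sqrt(M(203) + u((J(1, 0) + 8)**2)) = sqrt(42 + (1 - (1 + 8)**2)) = sqrt(42 + (1 - 1*9**2)) = sqrt(42 + (1 - 1*81)) = sqrt(42 + (1 - 81)) = sqrt(42 - 80) = sqrt(-38) = I*sqrt(38)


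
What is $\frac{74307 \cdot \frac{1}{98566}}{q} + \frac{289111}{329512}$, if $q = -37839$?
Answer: $\frac{10571128818165}{12048634947544} \approx 0.87737$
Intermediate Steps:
$\frac{74307 \cdot \frac{1}{98566}}{q} + \frac{289111}{329512} = \frac{74307 \cdot \frac{1}{98566}}{-37839} + \frac{289111}{329512} = 74307 \cdot \frac{1}{98566} \left(- \frac{1}{37839}\right) + 289111 \cdot \frac{1}{329512} = \frac{4371}{5798} \left(- \frac{1}{37839}\right) + \frac{289111}{329512} = - \frac{1457}{73130174} + \frac{289111}{329512} = \frac{10571128818165}{12048634947544}$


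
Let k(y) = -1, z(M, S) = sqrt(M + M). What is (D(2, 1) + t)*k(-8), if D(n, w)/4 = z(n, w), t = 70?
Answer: -78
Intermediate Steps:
z(M, S) = sqrt(2)*sqrt(M) (z(M, S) = sqrt(2*M) = sqrt(2)*sqrt(M))
D(n, w) = 4*sqrt(2)*sqrt(n) (D(n, w) = 4*(sqrt(2)*sqrt(n)) = 4*sqrt(2)*sqrt(n))
(D(2, 1) + t)*k(-8) = (4*sqrt(2)*sqrt(2) + 70)*(-1) = (8 + 70)*(-1) = 78*(-1) = -78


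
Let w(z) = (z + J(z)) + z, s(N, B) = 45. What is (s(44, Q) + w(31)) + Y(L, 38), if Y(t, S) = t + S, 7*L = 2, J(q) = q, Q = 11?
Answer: 1234/7 ≈ 176.29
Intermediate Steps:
L = 2/7 (L = (⅐)*2 = 2/7 ≈ 0.28571)
w(z) = 3*z (w(z) = (z + z) + z = 2*z + z = 3*z)
Y(t, S) = S + t
(s(44, Q) + w(31)) + Y(L, 38) = (45 + 3*31) + (38 + 2/7) = (45 + 93) + 268/7 = 138 + 268/7 = 1234/7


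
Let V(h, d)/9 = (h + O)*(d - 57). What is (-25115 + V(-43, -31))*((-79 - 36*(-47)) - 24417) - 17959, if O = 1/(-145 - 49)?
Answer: -19788157115/97 ≈ -2.0400e+8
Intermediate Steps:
O = -1/194 (O = 1/(-194) = -1/194 ≈ -0.0051546)
V(h, d) = 9*(-57 + d)*(-1/194 + h) (V(h, d) = 9*((h - 1/194)*(d - 57)) = 9*((-1/194 + h)*(-57 + d)) = 9*((-57 + d)*(-1/194 + h)) = 9*(-57 + d)*(-1/194 + h))
(-25115 + V(-43, -31))*((-79 - 36*(-47)) - 24417) - 17959 = (-25115 + (513/194 - 513*(-43) - 9/194*(-31) + 9*(-31)*(-43)))*((-79 - 36*(-47)) - 24417) - 17959 = (-25115 + (513/194 + 22059 + 279/194 + 11997))*((-79 + 1692) - 24417) - 17959 = (-25115 + 3303828/97)*(1613 - 24417) - 17959 = (867673/97)*(-22804) - 17959 = -19786415092/97 - 17959 = -19788157115/97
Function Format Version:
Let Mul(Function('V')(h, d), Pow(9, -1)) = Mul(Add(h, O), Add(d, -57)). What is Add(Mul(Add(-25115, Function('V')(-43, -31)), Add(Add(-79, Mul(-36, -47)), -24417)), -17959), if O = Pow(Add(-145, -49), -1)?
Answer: Rational(-19788157115, 97) ≈ -2.0400e+8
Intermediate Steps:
O = Rational(-1, 194) (O = Pow(-194, -1) = Rational(-1, 194) ≈ -0.0051546)
Function('V')(h, d) = Mul(9, Add(-57, d), Add(Rational(-1, 194), h)) (Function('V')(h, d) = Mul(9, Mul(Add(h, Rational(-1, 194)), Add(d, -57))) = Mul(9, Mul(Add(Rational(-1, 194), h), Add(-57, d))) = Mul(9, Mul(Add(-57, d), Add(Rational(-1, 194), h))) = Mul(9, Add(-57, d), Add(Rational(-1, 194), h)))
Add(Mul(Add(-25115, Function('V')(-43, -31)), Add(Add(-79, Mul(-36, -47)), -24417)), -17959) = Add(Mul(Add(-25115, Add(Rational(513, 194), Mul(-513, -43), Mul(Rational(-9, 194), -31), Mul(9, -31, -43))), Add(Add(-79, Mul(-36, -47)), -24417)), -17959) = Add(Mul(Add(-25115, Add(Rational(513, 194), 22059, Rational(279, 194), 11997)), Add(Add(-79, 1692), -24417)), -17959) = Add(Mul(Add(-25115, Rational(3303828, 97)), Add(1613, -24417)), -17959) = Add(Mul(Rational(867673, 97), -22804), -17959) = Add(Rational(-19786415092, 97), -17959) = Rational(-19788157115, 97)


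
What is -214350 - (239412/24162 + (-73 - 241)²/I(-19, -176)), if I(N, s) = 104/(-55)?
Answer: -16984527387/104702 ≈ -1.6222e+5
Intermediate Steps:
I(N, s) = -104/55 (I(N, s) = 104*(-1/55) = -104/55)
-214350 - (239412/24162 + (-73 - 241)²/I(-19, -176)) = -214350 - (239412/24162 + (-73 - 241)²/(-104/55)) = -214350 - (239412*(1/24162) + (-314)²*(-55/104)) = -214350 - (39902/4027 + 98596*(-55/104)) = -214350 - (39902/4027 - 1355695/26) = -214350 - 1*(-5458346313/104702) = -214350 + 5458346313/104702 = -16984527387/104702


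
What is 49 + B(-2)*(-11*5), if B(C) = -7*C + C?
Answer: -611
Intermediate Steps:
B(C) = -6*C
49 + B(-2)*(-11*5) = 49 + (-6*(-2))*(-11*5) = 49 + 12*(-55) = 49 - 660 = -611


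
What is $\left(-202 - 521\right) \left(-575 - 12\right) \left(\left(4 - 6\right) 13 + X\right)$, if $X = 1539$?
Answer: $642118713$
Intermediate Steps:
$\left(-202 - 521\right) \left(-575 - 12\right) \left(\left(4 - 6\right) 13 + X\right) = \left(-202 - 521\right) \left(-575 - 12\right) \left(\left(4 - 6\right) 13 + 1539\right) = \left(-723\right) \left(-587\right) \left(\left(-2\right) 13 + 1539\right) = 424401 \left(-26 + 1539\right) = 424401 \cdot 1513 = 642118713$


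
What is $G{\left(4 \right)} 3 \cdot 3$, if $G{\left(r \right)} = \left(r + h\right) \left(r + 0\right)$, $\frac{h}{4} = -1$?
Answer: $0$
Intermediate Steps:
$h = -4$ ($h = 4 \left(-1\right) = -4$)
$G{\left(r \right)} = r \left(-4 + r\right)$ ($G{\left(r \right)} = \left(r - 4\right) \left(r + 0\right) = \left(-4 + r\right) r = r \left(-4 + r\right)$)
$G{\left(4 \right)} 3 \cdot 3 = 4 \left(-4 + 4\right) 3 \cdot 3 = 4 \cdot 0 \cdot 3 \cdot 3 = 0 \cdot 3 \cdot 3 = 0 \cdot 3 = 0$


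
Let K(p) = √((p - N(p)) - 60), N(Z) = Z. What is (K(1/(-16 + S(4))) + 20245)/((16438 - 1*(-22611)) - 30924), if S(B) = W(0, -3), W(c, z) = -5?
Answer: 4049/1625 + 2*I*√15/8125 ≈ 2.4917 + 0.00095335*I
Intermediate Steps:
S(B) = -5
K(p) = 2*I*√15 (K(p) = √((p - p) - 60) = √(0 - 60) = √(-60) = 2*I*√15)
(K(1/(-16 + S(4))) + 20245)/((16438 - 1*(-22611)) - 30924) = (2*I*√15 + 20245)/((16438 - 1*(-22611)) - 30924) = (20245 + 2*I*√15)/((16438 + 22611) - 30924) = (20245 + 2*I*√15)/(39049 - 30924) = (20245 + 2*I*√15)/8125 = (20245 + 2*I*√15)*(1/8125) = 4049/1625 + 2*I*√15/8125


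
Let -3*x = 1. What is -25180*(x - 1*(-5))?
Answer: -352520/3 ≈ -1.1751e+5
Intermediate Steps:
x = -⅓ (x = -⅓*1 = -⅓ ≈ -0.33333)
-25180*(x - 1*(-5)) = -25180*(-⅓ - 1*(-5)) = -25180*(-⅓ + 5) = -25180*14/3 = -352520/3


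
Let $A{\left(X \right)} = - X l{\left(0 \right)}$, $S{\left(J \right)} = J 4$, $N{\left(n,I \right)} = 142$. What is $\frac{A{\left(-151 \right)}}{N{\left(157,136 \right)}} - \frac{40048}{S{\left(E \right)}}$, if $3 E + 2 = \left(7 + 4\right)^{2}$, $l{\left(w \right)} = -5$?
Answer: $- \frac{4354957}{16898} \approx -257.72$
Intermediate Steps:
$E = \frac{119}{3}$ ($E = - \frac{2}{3} + \frac{\left(7 + 4\right)^{2}}{3} = - \frac{2}{3} + \frac{11^{2}}{3} = - \frac{2}{3} + \frac{1}{3} \cdot 121 = - \frac{2}{3} + \frac{121}{3} = \frac{119}{3} \approx 39.667$)
$S{\left(J \right)} = 4 J$
$A{\left(X \right)} = 5 X$ ($A{\left(X \right)} = - X \left(-5\right) = 5 X$)
$\frac{A{\left(-151 \right)}}{N{\left(157,136 \right)}} - \frac{40048}{S{\left(E \right)}} = \frac{5 \left(-151\right)}{142} - \frac{40048}{4 \cdot \frac{119}{3}} = \left(-755\right) \frac{1}{142} - \frac{40048}{\frac{476}{3}} = - \frac{755}{142} - \frac{30036}{119} = - \frac{4354957}{16898}$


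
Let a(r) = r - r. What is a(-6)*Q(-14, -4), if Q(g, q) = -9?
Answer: 0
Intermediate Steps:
a(r) = 0
a(-6)*Q(-14, -4) = 0*(-9) = 0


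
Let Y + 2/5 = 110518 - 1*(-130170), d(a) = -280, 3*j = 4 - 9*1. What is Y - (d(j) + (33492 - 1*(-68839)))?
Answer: 693183/5 ≈ 1.3864e+5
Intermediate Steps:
j = -5/3 (j = (4 - 9*1)/3 = (4 - 9)/3 = (1/3)*(-5) = -5/3 ≈ -1.6667)
Y = 1203438/5 (Y = -2/5 + (110518 - 1*(-130170)) = -2/5 + (110518 + 130170) = -2/5 + 240688 = 1203438/5 ≈ 2.4069e+5)
Y - (d(j) + (33492 - 1*(-68839))) = 1203438/5 - (-280 + (33492 - 1*(-68839))) = 1203438/5 - (-280 + (33492 + 68839)) = 1203438/5 - (-280 + 102331) = 1203438/5 - 1*102051 = 1203438/5 - 102051 = 693183/5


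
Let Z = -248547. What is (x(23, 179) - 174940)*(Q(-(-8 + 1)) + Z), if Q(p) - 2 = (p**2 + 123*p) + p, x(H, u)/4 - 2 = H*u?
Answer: 39240123392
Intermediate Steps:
x(H, u) = 8 + 4*H*u (x(H, u) = 8 + 4*(H*u) = 8 + 4*H*u)
Q(p) = 2 + p**2 + 124*p (Q(p) = 2 + ((p**2 + 123*p) + p) = 2 + (p**2 + 124*p) = 2 + p**2 + 124*p)
(x(23, 179) - 174940)*(Q(-(-8 + 1)) + Z) = ((8 + 4*23*179) - 174940)*((2 + (-(-8 + 1))**2 + 124*(-(-8 + 1))) - 248547) = ((8 + 16468) - 174940)*((2 + (-1*(-7))**2 + 124*(-1*(-7))) - 248547) = (16476 - 174940)*((2 + 7**2 + 124*7) - 248547) = -158464*((2 + 49 + 868) - 248547) = -158464*(919 - 248547) = -158464*(-247628) = 39240123392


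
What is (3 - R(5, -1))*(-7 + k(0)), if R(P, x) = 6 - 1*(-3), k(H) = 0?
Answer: 42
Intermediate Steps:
R(P, x) = 9 (R(P, x) = 6 + 3 = 9)
(3 - R(5, -1))*(-7 + k(0)) = (3 - 1*9)*(-7 + 0) = (3 - 9)*(-7) = -6*(-7) = 42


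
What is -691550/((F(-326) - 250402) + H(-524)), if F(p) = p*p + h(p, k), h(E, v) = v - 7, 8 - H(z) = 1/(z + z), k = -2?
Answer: 144948880/30209019 ≈ 4.7982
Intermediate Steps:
H(z) = 8 - 1/(2*z) (H(z) = 8 - 1/(z + z) = 8 - 1/(2*z))
h(E, v) = -7 + v
F(p) = -9 + p**2 (F(p) = p*p + (-7 - 2) = p**2 - 9 = -9 + p**2)
-691550/((F(-326) - 250402) + H(-524)) = -691550/(((-9 + (-326)**2) - 250402) + (8 - 1/2/(-524))) = -691550/(((-9 + 106276) - 250402) + (8 - 1/2*(-1/524))) = -691550/((106267 - 250402) + (8 + 1/1048)) = -691550/(-144135 + 8385/1048) = -691550/(-151045095/1048) = -691550*(-1048/151045095) = 144948880/30209019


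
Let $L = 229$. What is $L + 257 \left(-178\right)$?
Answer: $-45517$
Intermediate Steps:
$L + 257 \left(-178\right) = 229 + 257 \left(-178\right) = 229 - 45746 = -45517$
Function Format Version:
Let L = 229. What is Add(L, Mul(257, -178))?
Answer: -45517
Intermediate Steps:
Add(L, Mul(257, -178)) = Add(229, Mul(257, -178)) = Add(229, -45746) = -45517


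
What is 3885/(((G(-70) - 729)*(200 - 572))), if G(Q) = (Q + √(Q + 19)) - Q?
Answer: 314685/21968336 + 1295*I*√51/65905008 ≈ 0.014324 + 0.00014033*I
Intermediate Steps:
G(Q) = √(19 + Q) (G(Q) = (Q + √(19 + Q)) - Q = √(19 + Q))
3885/(((G(-70) - 729)*(200 - 572))) = 3885/(((√(19 - 70) - 729)*(200 - 572))) = 3885/(((√(-51) - 729)*(-372))) = 3885/(((I*√51 - 729)*(-372))) = 3885/(((-729 + I*√51)*(-372))) = 3885/(271188 - 372*I*√51)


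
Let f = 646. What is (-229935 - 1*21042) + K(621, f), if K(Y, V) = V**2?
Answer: 166339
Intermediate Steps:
(-229935 - 1*21042) + K(621, f) = (-229935 - 1*21042) + 646**2 = (-229935 - 21042) + 417316 = -250977 + 417316 = 166339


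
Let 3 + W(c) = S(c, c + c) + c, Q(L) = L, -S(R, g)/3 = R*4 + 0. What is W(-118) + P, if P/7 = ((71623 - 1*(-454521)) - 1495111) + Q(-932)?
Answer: -6787998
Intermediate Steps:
S(R, g) = -12*R (S(R, g) = -3*(R*4 + 0) = -3*(4*R + 0) = -12*R)
W(c) = -3 - 11*c (W(c) = -3 + (-12*c + c) = -3 - 11*c)
P = -6789293 (P = 7*(((71623 - 1*(-454521)) - 1495111) - 932) = 7*(((71623 + 454521) - 1495111) - 932) = 7*((526144 - 1495111) - 932) = 7*(-968967 - 932) = 7*(-969899) = -6789293)
W(-118) + P = (-3 - 11*(-118)) - 6789293 = (-3 + 1298) - 6789293 = 1295 - 6789293 = -6787998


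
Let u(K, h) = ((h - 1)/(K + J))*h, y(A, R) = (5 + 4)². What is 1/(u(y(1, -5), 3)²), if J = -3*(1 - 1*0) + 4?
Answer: 1681/9 ≈ 186.78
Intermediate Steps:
y(A, R) = 81 (y(A, R) = 9² = 81)
J = 1 (J = -3*(1 + 0) + 4 = -3*1 + 4 = -3 + 4 = 1)
u(K, h) = h*(-1 + h)/(1 + K) (u(K, h) = ((h - 1)/(K + 1))*h = ((-1 + h)/(1 + K))*h = h*(-1 + h)/(1 + K))
1/(u(y(1, -5), 3)²) = 1/((3*(-1 + 3)/(1 + 81))²) = 1/((3*2/82)²) = 1/((3*(1/82)*2)²) = 1/((3/41)²) = 1/(9/1681) = 1681/9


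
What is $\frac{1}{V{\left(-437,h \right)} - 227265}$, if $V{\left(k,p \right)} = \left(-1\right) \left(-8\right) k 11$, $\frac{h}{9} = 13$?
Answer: $- \frac{1}{265721} \approx -3.7633 \cdot 10^{-6}$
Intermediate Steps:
$h = 117$ ($h = 9 \cdot 13 = 117$)
$V{\left(k,p \right)} = 88 k$ ($V{\left(k,p \right)} = 8 k 11 = 88 k$)
$\frac{1}{V{\left(-437,h \right)} - 227265} = \frac{1}{88 \left(-437\right) - 227265} = \frac{1}{-38456 - 227265} = \frac{1}{-265721} = - \frac{1}{265721}$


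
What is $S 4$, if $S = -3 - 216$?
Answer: $-876$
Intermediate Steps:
$S = -219$ ($S = -3 - 216 = -219$)
$S 4 = \left(-219\right) 4 = -876$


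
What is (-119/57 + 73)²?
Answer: 16337764/3249 ≈ 5028.6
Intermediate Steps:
(-119/57 + 73)² = (4042/57)² = 16337764/3249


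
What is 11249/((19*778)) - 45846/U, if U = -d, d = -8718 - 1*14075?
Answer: -421297115/336926126 ≈ -1.2504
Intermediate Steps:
d = -22793 (d = -8718 - 14075 = -22793)
U = 22793 (U = -1*(-22793) = 22793)
11249/((19*778)) - 45846/U = 11249/((19*778)) - 45846/22793 = 11249/14782 - 45846*1/22793 = 11249*(1/14782) - 45846/22793 = 11249/14782 - 45846/22793 = -421297115/336926126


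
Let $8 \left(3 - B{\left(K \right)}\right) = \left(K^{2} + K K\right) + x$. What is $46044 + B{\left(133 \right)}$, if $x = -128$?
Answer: $\frac{166563}{4} \approx 41641.0$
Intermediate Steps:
$B{\left(K \right)} = 19 - \frac{K^{2}}{4}$ ($B{\left(K \right)} = 3 - \frac{\left(K^{2} + K K\right) - 128}{8} = 3 - \frac{\left(K^{2} + K^{2}\right) - 128}{8} = 3 - \frac{2 K^{2} - 128}{8} = 3 - \frac{-128 + 2 K^{2}}{8} = 3 - \left(-16 + \frac{K^{2}}{4}\right) = 19 - \frac{K^{2}}{4}$)
$46044 + B{\left(133 \right)} = 46044 + \left(19 - \frac{133^{2}}{4}\right) = 46044 + \left(19 - \frac{17689}{4}\right) = 46044 - \frac{17613}{4} = \frac{166563}{4}$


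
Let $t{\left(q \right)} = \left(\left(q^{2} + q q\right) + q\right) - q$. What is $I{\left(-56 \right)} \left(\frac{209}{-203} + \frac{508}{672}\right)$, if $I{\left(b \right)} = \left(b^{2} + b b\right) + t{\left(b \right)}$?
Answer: $- \frac{298592}{87} \approx -3432.1$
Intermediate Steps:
$t{\left(q \right)} = 2 q^{2}$ ($t{\left(q \right)} = \left(\left(q^{2} + q^{2}\right) + q\right) - q = \left(2 q^{2} + q\right) - q = \left(q + 2 q^{2}\right) - q = 2 q^{2}$)
$I{\left(b \right)} = 4 b^{2}$ ($I{\left(b \right)} = \left(b^{2} + b b\right) + 2 b^{2} = \left(b^{2} + b^{2}\right) + 2 b^{2} = 2 b^{2} + 2 b^{2} = 4 b^{2}$)
$I{\left(-56 \right)} \left(\frac{209}{-203} + \frac{508}{672}\right) = 4 \left(-56\right)^{2} \left(\frac{209}{-203} + \frac{508}{672}\right) = 4 \cdot 3136 \left(209 \left(- \frac{1}{203}\right) + 508 \cdot \frac{1}{672}\right) = 12544 \left(- \frac{209}{203} + \frac{127}{168}\right) = 12544 \left(- \frac{1333}{4872}\right) = - \frac{298592}{87}$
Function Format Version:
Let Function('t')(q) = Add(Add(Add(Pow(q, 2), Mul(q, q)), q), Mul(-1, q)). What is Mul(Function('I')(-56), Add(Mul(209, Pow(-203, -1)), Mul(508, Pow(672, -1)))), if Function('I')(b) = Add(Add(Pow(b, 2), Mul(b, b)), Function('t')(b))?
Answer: Rational(-298592, 87) ≈ -3432.1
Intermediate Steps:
Function('t')(q) = Mul(2, Pow(q, 2)) (Function('t')(q) = Add(Add(Add(Pow(q, 2), Pow(q, 2)), q), Mul(-1, q)) = Add(Add(Mul(2, Pow(q, 2)), q), Mul(-1, q)) = Add(Add(q, Mul(2, Pow(q, 2))), Mul(-1, q)) = Mul(2, Pow(q, 2)))
Function('I')(b) = Mul(4, Pow(b, 2)) (Function('I')(b) = Add(Add(Pow(b, 2), Mul(b, b)), Mul(2, Pow(b, 2))) = Add(Add(Pow(b, 2), Pow(b, 2)), Mul(2, Pow(b, 2))) = Add(Mul(2, Pow(b, 2)), Mul(2, Pow(b, 2))) = Mul(4, Pow(b, 2)))
Mul(Function('I')(-56), Add(Mul(209, Pow(-203, -1)), Mul(508, Pow(672, -1)))) = Mul(Mul(4, Pow(-56, 2)), Add(Mul(209, Pow(-203, -1)), Mul(508, Pow(672, -1)))) = Mul(Mul(4, 3136), Add(Mul(209, Rational(-1, 203)), Mul(508, Rational(1, 672)))) = Mul(12544, Add(Rational(-209, 203), Rational(127, 168))) = Mul(12544, Rational(-1333, 4872)) = Rational(-298592, 87)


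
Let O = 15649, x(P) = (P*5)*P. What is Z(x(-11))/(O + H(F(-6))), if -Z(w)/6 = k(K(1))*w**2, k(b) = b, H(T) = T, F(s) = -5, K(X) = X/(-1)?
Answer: 1098075/7822 ≈ 140.38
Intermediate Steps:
K(X) = -X (K(X) = X*(-1) = -X)
x(P) = 5*P**2 (x(P) = (5*P)*P = 5*P**2)
Z(w) = 6*w**2 (Z(w) = -6*(-1*1)*w**2 = -(-6)*w**2 = 6*w**2)
Z(x(-11))/(O + H(F(-6))) = (6*(5*(-11)**2)**2)/(15649 - 5) = (6*(5*121)**2)/15644 = (6*605**2)*(1/15644) = (6*366025)*(1/15644) = 2196150*(1/15644) = 1098075/7822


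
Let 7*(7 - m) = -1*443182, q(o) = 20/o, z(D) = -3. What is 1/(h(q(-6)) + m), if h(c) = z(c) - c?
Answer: 21/1329700 ≈ 1.5793e-5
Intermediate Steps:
h(c) = -3 - c
m = 443231/7 (m = 7 - (-1)*443182/7 = 7 - ⅐*(-443182) = 7 + 443182/7 = 443231/7 ≈ 63319.)
1/(h(q(-6)) + m) = 1/((-3 - 20/(-6)) + 443231/7) = 1/((-3 - 20*(-1)/6) + 443231/7) = 1/((-3 - 1*(-10/3)) + 443231/7) = 1/((-3 + 10/3) + 443231/7) = 1/(⅓ + 443231/7) = 1/(1329700/21) = 21/1329700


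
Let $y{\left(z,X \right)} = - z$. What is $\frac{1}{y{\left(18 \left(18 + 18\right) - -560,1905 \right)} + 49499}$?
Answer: $\frac{1}{48291} \approx 2.0708 \cdot 10^{-5}$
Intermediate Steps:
$\frac{1}{y{\left(18 \left(18 + 18\right) - -560,1905 \right)} + 49499} = \frac{1}{- (18 \left(18 + 18\right) - -560) + 49499} = \frac{1}{- (18 \cdot 36 + 560) + 49499} = \frac{1}{- (648 + 560) + 49499} = \frac{1}{\left(-1\right) 1208 + 49499} = \frac{1}{-1208 + 49499} = \frac{1}{48291}$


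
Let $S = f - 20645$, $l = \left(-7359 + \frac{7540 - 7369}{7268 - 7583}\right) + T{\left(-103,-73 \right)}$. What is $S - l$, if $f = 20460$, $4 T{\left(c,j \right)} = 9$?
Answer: $\frac{1004121}{140} \approx 7172.3$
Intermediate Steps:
$T{\left(c,j \right)} = \frac{9}{4}$ ($T{\left(c,j \right)} = \frac{1}{4} \cdot 9 = \frac{9}{4}$)
$l = - \frac{1030021}{140}$ ($l = \left(-7359 + \frac{7540 - 7369}{7268 - 7583}\right) + \frac{9}{4} = \left(-7359 + \frac{171}{-315}\right) + \frac{9}{4} = \left(-7359 + 171 \left(- \frac{1}{315}\right)\right) + \frac{9}{4} = \left(-7359 - \frac{19}{35}\right) + \frac{9}{4} = - \frac{257584}{35} + \frac{9}{4} = - \frac{1030021}{140} \approx -7357.3$)
$S = -185$ ($S = 20460 - 20645 = -185$)
$S - l = -185 - - \frac{1030021}{140} = -185 + \frac{1030021}{140} = \frac{1004121}{140}$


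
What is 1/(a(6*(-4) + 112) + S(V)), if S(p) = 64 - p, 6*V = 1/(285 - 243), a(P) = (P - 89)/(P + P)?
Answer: 11088/709525 ≈ 0.015627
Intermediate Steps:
a(P) = (-89 + P)/(2*P) (a(P) = (-89 + P)/((2*P)) = (-89 + P)*(1/(2*P)) = (-89 + P)/(2*P))
V = 1/252 (V = 1/(6*(285 - 243)) = (⅙)/42 = (⅙)*(1/42) = 1/252 ≈ 0.0039683)
1/(a(6*(-4) + 112) + S(V)) = 1/((-89 + (6*(-4) + 112))/(2*(6*(-4) + 112)) + (64 - 1*1/252)) = 1/((-89 + (-24 + 112))/(2*(-24 + 112)) + (64 - 1/252)) = 1/((½)*(-89 + 88)/88 + 16127/252) = 1/((½)*(1/88)*(-1) + 16127/252) = 1/(-1/176 + 16127/252) = 1/(709525/11088) = 11088/709525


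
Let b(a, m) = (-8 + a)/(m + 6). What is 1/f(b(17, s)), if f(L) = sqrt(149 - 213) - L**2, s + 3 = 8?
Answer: -9801/943585 - 117128*I/943585 ≈ -0.010387 - 0.12413*I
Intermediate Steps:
s = 5 (s = -3 + 8 = 5)
b(a, m) = (-8 + a)/(6 + m)
f(L) = -L**2 + 8*I (f(L) = sqrt(-64) - L**2 = 8*I - L**2 = -L**2 + 8*I)
1/f(b(17, s)) = 1/(-((-8 + 17)/(6 + 5))**2 + 8*I) = 1/(-(9/11)**2 + 8*I) = 1/(-1*81/121 + 8*I) = 1/(-81/121 + 8*I) = 14641*(-81/121 - 8*I)/943585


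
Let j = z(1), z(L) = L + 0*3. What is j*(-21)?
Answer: -21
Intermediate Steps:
z(L) = L (z(L) = L + 0 = L)
j = 1
j*(-21) = 1*(-21) = -21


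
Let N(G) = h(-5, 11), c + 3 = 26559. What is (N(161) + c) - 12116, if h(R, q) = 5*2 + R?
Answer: 14445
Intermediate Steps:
c = 26556 (c = -3 + 26559 = 26556)
h(R, q) = 10 + R
N(G) = 5 (N(G) = 10 - 5 = 5)
(N(161) + c) - 12116 = (5 + 26556) - 12116 = 26561 - 12116 = 14445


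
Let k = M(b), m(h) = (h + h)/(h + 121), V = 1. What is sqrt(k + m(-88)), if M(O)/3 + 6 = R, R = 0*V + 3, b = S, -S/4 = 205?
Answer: I*sqrt(129)/3 ≈ 3.7859*I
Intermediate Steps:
S = -820 (S = -4*205 = -820)
m(h) = 2*h/(121 + h) (m(h) = (2*h)/(121 + h) = 2*h/(121 + h))
b = -820
R = 3 (R = 0*1 + 3 = 0 + 3 = 3)
M(O) = -9 (M(O) = -18 + 3*3 = -18 + 9 = -9)
k = -9
sqrt(k + m(-88)) = sqrt(-9 + 2*(-88)/(121 - 88)) = sqrt(-9 + 2*(-88)/33) = sqrt(-9 + 2*(-88)*(1/33)) = sqrt(-9 - 16/3) = sqrt(-43/3) = I*sqrt(129)/3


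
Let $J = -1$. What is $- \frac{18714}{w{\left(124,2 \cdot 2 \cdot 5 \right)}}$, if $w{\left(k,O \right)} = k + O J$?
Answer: $- \frac{9357}{52} \approx -179.94$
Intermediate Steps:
$w{\left(k,O \right)} = k - O$ ($w{\left(k,O \right)} = k + O \left(-1\right) = k - O$)
$- \frac{18714}{w{\left(124,2 \cdot 2 \cdot 5 \right)}} = - \frac{18714}{124 - 2 \cdot 2 \cdot 5} = - \frac{18714}{124 - 4 \cdot 5} = - \frac{18714}{124 - 20} = - \frac{18714}{104} = \left(-18714\right) \frac{1}{104} = - \frac{9357}{52}$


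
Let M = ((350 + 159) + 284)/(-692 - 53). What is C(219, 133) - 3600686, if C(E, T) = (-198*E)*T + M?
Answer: -6979035633/745 ≈ -9.3678e+6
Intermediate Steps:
M = -793/745 (M = (509 + 284)/(-745) = 793*(-1/745) = -793/745 ≈ -1.0644)
C(E, T) = -793/745 - 198*E*T (C(E, T) = (-198*E)*T - 793/745 = -198*E*T - 793/745 = -793/745 - 198*E*T)
C(219, 133) - 3600686 = (-793/745 - 198*219*133) - 3600686 = (-793/745 - 5767146) - 3600686 = -4296524563/745 - 3600686 = -6979035633/745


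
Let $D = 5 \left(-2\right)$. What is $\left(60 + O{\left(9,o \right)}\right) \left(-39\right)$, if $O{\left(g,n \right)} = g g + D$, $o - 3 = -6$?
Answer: $-5109$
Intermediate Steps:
$o = -3$ ($o = 3 - 6 = -3$)
$D = -10$
$O{\left(g,n \right)} = -10 + g^{2}$ ($O{\left(g,n \right)} = g g - 10 = g^{2} - 10 = -10 + g^{2}$)
$\left(60 + O{\left(9,o \right)}\right) \left(-39\right) = \left(60 - \left(10 - 9^{2}\right)\right) \left(-39\right) = \left(60 + \left(-10 + 81\right)\right) \left(-39\right) = \left(60 + 71\right) \left(-39\right) = 131 \left(-39\right) = -5109$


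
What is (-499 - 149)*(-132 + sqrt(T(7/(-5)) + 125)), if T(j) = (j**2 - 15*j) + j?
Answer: 85536 - 2592*sqrt(229)/5 ≈ 77691.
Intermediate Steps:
T(j) = j**2 - 14*j
(-499 - 149)*(-132 + sqrt(T(7/(-5)) + 125)) = (-499 - 149)*(-132 + sqrt((7/(-5))*(-14 + 7/(-5)) + 125)) = -648*(-132 + sqrt((7*(-1/5))*(-14 + 7*(-1/5)) + 125)) = -648*(-132 + sqrt(-7*(-14 - 7/5)/5 + 125)) = -648*(-132 + sqrt(-7/5*(-77/5) + 125)) = -648*(-132 + sqrt(539/25 + 125)) = -648*(-132 + sqrt(3664/25)) = -648*(-132 + 4*sqrt(229)/5) = 85536 - 2592*sqrt(229)/5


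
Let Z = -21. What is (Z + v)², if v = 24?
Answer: 9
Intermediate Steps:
(Z + v)² = (-21 + 24)² = 3² = 9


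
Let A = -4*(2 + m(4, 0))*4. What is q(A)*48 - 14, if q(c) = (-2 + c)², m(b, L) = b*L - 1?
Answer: 15538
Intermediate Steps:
m(b, L) = -1 + L*b (m(b, L) = L*b - 1 = -1 + L*b)
A = -16 (A = -4*(2 + (-1 + 0*4))*4 = -4*(2 + (-1 + 0))*4 = -4*(2 - 1)*4 = -4*1*4 = -4*4 = -16)
q(A)*48 - 14 = (-2 - 16)²*48 - 14 = (-18)²*48 - 14 = 324*48 - 14 = 15552 - 14 = 15538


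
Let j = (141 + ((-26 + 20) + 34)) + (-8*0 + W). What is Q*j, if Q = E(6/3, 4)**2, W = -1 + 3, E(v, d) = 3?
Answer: 1539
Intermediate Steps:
W = 2
Q = 9 (Q = 3**2 = 9)
j = 171 (j = (141 + ((-26 + 20) + 34)) + (-8*0 + 2) = (141 + (-6 + 34)) + (0 + 2) = (141 + 28) + 2 = 169 + 2 = 171)
Q*j = 9*171 = 1539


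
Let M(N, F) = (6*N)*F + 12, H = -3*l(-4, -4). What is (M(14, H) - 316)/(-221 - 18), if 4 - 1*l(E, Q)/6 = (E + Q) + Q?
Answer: 24496/239 ≈ 102.49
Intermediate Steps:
l(E, Q) = 24 - 12*Q - 6*E (l(E, Q) = 24 - 6*((E + Q) + Q) = 24 - 6*(E + 2*Q) = 24 + (-12*Q - 6*E) = 24 - 12*Q - 6*E)
H = -288 (H = -3*(24 - 12*(-4) - 6*(-4)) = -3*(24 + 48 + 24) = -3*96 = -288)
M(N, F) = 12 + 6*F*N (M(N, F) = 6*F*N + 12 = 12 + 6*F*N)
(M(14, H) - 316)/(-221 - 18) = ((12 + 6*(-288)*14) - 316)/(-221 - 18) = ((12 - 24192) - 316)/(-239) = (-24180 - 316)*(-1/239) = -24496*(-1/239) = 24496/239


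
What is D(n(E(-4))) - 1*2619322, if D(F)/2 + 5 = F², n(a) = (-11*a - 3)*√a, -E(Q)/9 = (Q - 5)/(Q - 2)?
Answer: -12763715/4 ≈ -3.1909e+6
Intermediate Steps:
E(Q) = -9*(-5 + Q)/(-2 + Q) (E(Q) = -9*(Q - 5)/(Q - 2) = -9*(-5 + Q)/(-2 + Q))
n(a) = √a*(-3 - 11*a) (n(a) = (-3 - 11*a)*√a = √a*(-3 - 11*a))
D(F) = -10 + 2*F²
D(n(E(-4))) - 1*2619322 = (-10 + 2*(√(9*(5 - 1*(-4))/(-2 - 4))*(-3 - 99*(5 - 1*(-4))/(-2 - 4)))²) - 1*2619322 = (-10 + 2*(√(9*(5 + 4)/(-6))*(-3 - 99*(5 + 4)/(-6)))²) - 2619322 = (-10 + 2*(√(9*(-⅙)*9)*(-3 - 99*(-1)*9/6))²) - 2619322 = (-10 + 2*(√(-27/2)*(-3 - 11*(-27/2)))²) - 2619322 = (-10 + 2*((3*I*√6/2)*(-3 + 297/2))²) - 2619322 = (-10 + 2*((3*I*√6/2)*(291/2))²) - 2619322 = (-10 + 2*(873*I*√6/4)²) - 2619322 = (-10 + 2*(-2286387/8)) - 2619322 = (-10 - 2286387/4) - 2619322 = -2286427/4 - 2619322 = -12763715/4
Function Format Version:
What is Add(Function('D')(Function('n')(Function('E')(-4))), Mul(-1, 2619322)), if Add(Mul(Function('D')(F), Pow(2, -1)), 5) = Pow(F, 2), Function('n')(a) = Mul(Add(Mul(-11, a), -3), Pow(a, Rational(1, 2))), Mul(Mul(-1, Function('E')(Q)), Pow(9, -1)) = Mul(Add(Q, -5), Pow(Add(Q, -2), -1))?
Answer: Rational(-12763715, 4) ≈ -3.1909e+6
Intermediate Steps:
Function('E')(Q) = Mul(-9, Pow(Add(-2, Q), -1), Add(-5, Q)) (Function('E')(Q) = Mul(-9, Mul(Add(Q, -5), Pow(Add(Q, -2), -1))) = Mul(-9, Mul(Add(-5, Q), Pow(Add(-2, Q), -1))) = Mul(-9, Mul(Pow(Add(-2, Q), -1), Add(-5, Q))) = Mul(-9, Pow(Add(-2, Q), -1), Add(-5, Q)))
Function('n')(a) = Mul(Pow(a, Rational(1, 2)), Add(-3, Mul(-11, a))) (Function('n')(a) = Mul(Add(-3, Mul(-11, a)), Pow(a, Rational(1, 2))) = Mul(Pow(a, Rational(1, 2)), Add(-3, Mul(-11, a))))
Function('D')(F) = Add(-10, Mul(2, Pow(F, 2)))
Add(Function('D')(Function('n')(Function('E')(-4))), Mul(-1, 2619322)) = Add(Add(-10, Mul(2, Pow(Mul(Pow(Mul(9, Pow(Add(-2, -4), -1), Add(5, Mul(-1, -4))), Rational(1, 2)), Add(-3, Mul(-11, Mul(9, Pow(Add(-2, -4), -1), Add(5, Mul(-1, -4)))))), 2))), Mul(-1, 2619322)) = Add(Add(-10, Mul(2, Pow(Mul(Pow(Mul(9, Pow(-6, -1), Add(5, 4)), Rational(1, 2)), Add(-3, Mul(-11, Mul(9, Pow(-6, -1), Add(5, 4))))), 2))), -2619322) = Add(Add(-10, Mul(2, Pow(Mul(Pow(Mul(9, Rational(-1, 6), 9), Rational(1, 2)), Add(-3, Mul(-11, Mul(9, Rational(-1, 6), 9)))), 2))), -2619322) = Add(Add(-10, Mul(2, Pow(Mul(Pow(Rational(-27, 2), Rational(1, 2)), Add(-3, Mul(-11, Rational(-27, 2)))), 2))), -2619322) = Add(Add(-10, Mul(2, Pow(Mul(Mul(Rational(3, 2), I, Pow(6, Rational(1, 2))), Add(-3, Rational(297, 2))), 2))), -2619322) = Add(Add(-10, Mul(2, Pow(Mul(Mul(Rational(3, 2), I, Pow(6, Rational(1, 2))), Rational(291, 2)), 2))), -2619322) = Add(Add(-10, Mul(2, Pow(Mul(Rational(873, 4), I, Pow(6, Rational(1, 2))), 2))), -2619322) = Add(Add(-10, Mul(2, Rational(-2286387, 8))), -2619322) = Add(Add(-10, Rational(-2286387, 4)), -2619322) = Add(Rational(-2286427, 4), -2619322) = Rational(-12763715, 4)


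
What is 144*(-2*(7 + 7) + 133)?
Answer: 15120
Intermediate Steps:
144*(-2*(7 + 7) + 133) = 144*(-2*14 + 133) = 144*(-28 + 133) = 144*105 = 15120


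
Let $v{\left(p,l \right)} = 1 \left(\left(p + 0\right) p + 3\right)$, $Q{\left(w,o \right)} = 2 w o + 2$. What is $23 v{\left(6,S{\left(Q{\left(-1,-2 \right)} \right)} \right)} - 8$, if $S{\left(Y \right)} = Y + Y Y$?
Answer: $889$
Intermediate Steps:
$Q{\left(w,o \right)} = 2 + 2 o w$ ($Q{\left(w,o \right)} = 2 o w + 2 = 2 + 2 o w$)
$S{\left(Y \right)} = Y + Y^{2}$
$v{\left(p,l \right)} = 3 + p^{2}$ ($v{\left(p,l \right)} = 1 \left(p p + 3\right) = 1 \left(p^{2} + 3\right) = 1 \left(3 + p^{2}\right) = 3 + p^{2}$)
$23 v{\left(6,S{\left(Q{\left(-1,-2 \right)} \right)} \right)} - 8 = 23 \left(3 + 6^{2}\right) - 8 = 23 \left(3 + 36\right) - 8 = 23 \cdot 39 - 8 = 897 - 8 = 889$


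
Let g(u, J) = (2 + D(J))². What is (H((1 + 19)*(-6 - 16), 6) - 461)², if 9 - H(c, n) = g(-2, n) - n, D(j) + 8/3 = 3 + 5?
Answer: 20232004/81 ≈ 2.4978e+5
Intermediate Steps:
D(j) = 16/3 (D(j) = -8/3 + (3 + 5) = -8/3 + 8 = 16/3)
g(u, J) = 484/9 (g(u, J) = (2 + 16/3)² = (22/3)² = 484/9)
H(c, n) = -403/9 + n (H(c, n) = 9 - (484/9 - n) = 9 + (-484/9 + n) = -403/9 + n)
(H((1 + 19)*(-6 - 16), 6) - 461)² = ((-403/9 + 6) - 461)² = (-349/9 - 461)² = (-4498/9)² = 20232004/81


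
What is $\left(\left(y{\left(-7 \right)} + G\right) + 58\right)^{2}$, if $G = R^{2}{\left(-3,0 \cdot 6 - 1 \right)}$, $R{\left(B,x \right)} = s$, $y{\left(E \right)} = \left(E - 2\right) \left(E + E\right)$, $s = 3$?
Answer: $37249$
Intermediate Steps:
$y{\left(E \right)} = 2 E \left(-2 + E\right)$ ($y{\left(E \right)} = \left(-2 + E\right) 2 E = 2 E \left(-2 + E\right)$)
$R{\left(B,x \right)} = 3$
$G = 9$ ($G = 3^{2} = 9$)
$\left(\left(y{\left(-7 \right)} + G\right) + 58\right)^{2} = \left(\left(2 \left(-7\right) \left(-2 - 7\right) + 9\right) + 58\right)^{2} = \left(\left(2 \left(-7\right) \left(-9\right) + 9\right) + 58\right)^{2} = \left(\left(126 + 9\right) + 58\right)^{2} = \left(135 + 58\right)^{2} = 193^{2} = 37249$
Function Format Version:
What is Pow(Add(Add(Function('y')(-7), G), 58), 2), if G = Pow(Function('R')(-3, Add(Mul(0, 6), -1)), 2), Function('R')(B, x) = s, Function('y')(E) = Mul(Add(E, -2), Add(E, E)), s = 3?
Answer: 37249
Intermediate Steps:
Function('y')(E) = Mul(2, E, Add(-2, E)) (Function('y')(E) = Mul(Add(-2, E), Mul(2, E)) = Mul(2, E, Add(-2, E)))
Function('R')(B, x) = 3
G = 9 (G = Pow(3, 2) = 9)
Pow(Add(Add(Function('y')(-7), G), 58), 2) = Pow(Add(Add(Mul(2, -7, Add(-2, -7)), 9), 58), 2) = Pow(Add(Add(Mul(2, -7, -9), 9), 58), 2) = Pow(Add(Add(126, 9), 58), 2) = Pow(Add(135, 58), 2) = Pow(193, 2) = 37249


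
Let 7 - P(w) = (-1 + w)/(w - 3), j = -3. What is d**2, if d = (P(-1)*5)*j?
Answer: 38025/4 ≈ 9506.3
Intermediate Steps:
P(w) = 7 - (-1 + w)/(-3 + w) (P(w) = 7 - (-1 + w)/(w - 3) = 7 - (-1 + w)/(-3 + w))
d = -195/2 (d = ((2*(-10 + 3*(-1))/(-3 - 1))*5)*(-3) = ((2*(-10 - 3)/(-4))*5)*(-3) = ((2*(-1/4)*(-13))*5)*(-3) = ((13/2)*5)*(-3) = (65/2)*(-3) = -195/2 ≈ -97.500)
d**2 = (-195/2)**2 = 38025/4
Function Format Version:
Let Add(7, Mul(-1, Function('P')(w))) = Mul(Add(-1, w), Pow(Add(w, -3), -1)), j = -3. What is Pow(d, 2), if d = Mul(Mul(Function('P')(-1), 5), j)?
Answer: Rational(38025, 4) ≈ 9506.3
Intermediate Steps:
Function('P')(w) = Add(7, Mul(-1, Pow(Add(-3, w), -1), Add(-1, w))) (Function('P')(w) = Add(7, Mul(-1, Mul(Add(-1, w), Pow(Add(w, -3), -1)))) = Add(7, Mul(-1, Mul(Add(-1, w), Pow(Add(-3, w), -1)))) = Add(7, Mul(-1, Mul(Pow(Add(-3, w), -1), Add(-1, w)))) = Add(7, Mul(-1, Pow(Add(-3, w), -1), Add(-1, w))))
d = Rational(-195, 2) (d = Mul(Mul(Mul(2, Pow(Add(-3, -1), -1), Add(-10, Mul(3, -1))), 5), -3) = Mul(Mul(Mul(2, Pow(-4, -1), Add(-10, -3)), 5), -3) = Mul(Mul(Mul(2, Rational(-1, 4), -13), 5), -3) = Mul(Mul(Rational(13, 2), 5), -3) = Mul(Rational(65, 2), -3) = Rational(-195, 2) ≈ -97.500)
Pow(d, 2) = Pow(Rational(-195, 2), 2) = Rational(38025, 4)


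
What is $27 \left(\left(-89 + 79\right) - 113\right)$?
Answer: $-3321$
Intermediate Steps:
$27 \left(\left(-89 + 79\right) - 113\right) = 27 \left(-10 - 113\right) = 27 \left(-123\right) = -3321$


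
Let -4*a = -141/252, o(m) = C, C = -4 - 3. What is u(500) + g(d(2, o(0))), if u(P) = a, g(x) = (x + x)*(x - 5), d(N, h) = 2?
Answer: -3985/336 ≈ -11.860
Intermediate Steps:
C = -7
o(m) = -7
a = 47/336 (a = -(-141)/(4*252) = -¼*(-47/84) = 47/336 ≈ 0.13988)
g(x) = 2*x*(-5 + x) (g(x) = (2*x)*(-5 + x) = 2*x*(-5 + x))
u(P) = 47/336
u(500) + g(d(2, o(0))) = 47/336 + 2*2*(-5 + 2) = 47/336 + 2*2*(-3) = 47/336 - 12 = -3985/336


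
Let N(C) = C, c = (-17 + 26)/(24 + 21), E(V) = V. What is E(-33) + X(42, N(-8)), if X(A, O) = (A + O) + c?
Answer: 6/5 ≈ 1.2000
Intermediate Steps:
c = ⅕ (c = 9/45 = 9*(1/45) = ⅕ ≈ 0.20000)
X(A, O) = ⅕ + A + O (X(A, O) = (A + O) + ⅕ = ⅕ + A + O)
E(-33) + X(42, N(-8)) = -33 + (⅕ + 42 - 8) = -33 + 171/5 = 6/5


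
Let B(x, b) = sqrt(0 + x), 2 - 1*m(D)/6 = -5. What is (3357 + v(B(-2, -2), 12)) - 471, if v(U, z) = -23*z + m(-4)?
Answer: 2652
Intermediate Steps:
m(D) = 42 (m(D) = 12 - 6*(-5) = 12 + 30 = 42)
B(x, b) = sqrt(x)
v(U, z) = 42 - 23*z (v(U, z) = -23*z + 42 = 42 - 23*z)
(3357 + v(B(-2, -2), 12)) - 471 = (3357 + (42 - 23*12)) - 471 = (3357 + (42 - 276)) - 471 = (3357 - 234) - 471 = 3123 - 471 = 2652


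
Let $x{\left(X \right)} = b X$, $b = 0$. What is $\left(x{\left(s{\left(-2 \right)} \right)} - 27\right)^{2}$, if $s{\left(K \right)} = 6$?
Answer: $729$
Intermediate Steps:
$x{\left(X \right)} = 0$ ($x{\left(X \right)} = 0 X = 0$)
$\left(x{\left(s{\left(-2 \right)} \right)} - 27\right)^{2} = \left(0 - 27\right)^{2} = \left(-27\right)^{2} = 729$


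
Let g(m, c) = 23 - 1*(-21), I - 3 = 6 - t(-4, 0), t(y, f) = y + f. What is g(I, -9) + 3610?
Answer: 3654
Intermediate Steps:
t(y, f) = f + y
I = 13 (I = 3 + (6 - (0 - 4)) = 3 + (6 - 1*(-4)) = 3 + (6 + 4) = 3 + 10 = 13)
g(m, c) = 44 (g(m, c) = 23 + 21 = 44)
g(I, -9) + 3610 = 44 + 3610 = 3654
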